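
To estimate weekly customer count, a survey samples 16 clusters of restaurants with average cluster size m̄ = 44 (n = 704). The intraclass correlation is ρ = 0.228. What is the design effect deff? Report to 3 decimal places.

10.804

deff = 1 + (44 − 1)·0.228 = 1 + 9.804 = 10.804.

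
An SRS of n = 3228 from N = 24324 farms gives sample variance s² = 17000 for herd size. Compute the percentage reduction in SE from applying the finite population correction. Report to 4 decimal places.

6.8715

f = n/N = 3228/24324 = 0.13270844.
SE_no-fpc = √(s²/n) = 2.2948679; SE_fpc = √((1−f)s²/n) = 2.1371759.
Ratio = √(1−f) = 0.93128490. Reduction = 100·(1 − 0.93128490) = 6.8715%.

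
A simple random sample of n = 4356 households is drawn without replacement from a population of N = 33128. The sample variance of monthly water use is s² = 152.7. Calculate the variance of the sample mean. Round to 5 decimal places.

0.03045

Under SRS without replacement, Var(ȳ) = (1 − f)·s²/n with f = n/N = 4356/33128 = 0.13148998.
Var(ȳ) = (1 − 0.13148998)·152.7/4356 = 0.86851002·0.035055096 = 0.030445703.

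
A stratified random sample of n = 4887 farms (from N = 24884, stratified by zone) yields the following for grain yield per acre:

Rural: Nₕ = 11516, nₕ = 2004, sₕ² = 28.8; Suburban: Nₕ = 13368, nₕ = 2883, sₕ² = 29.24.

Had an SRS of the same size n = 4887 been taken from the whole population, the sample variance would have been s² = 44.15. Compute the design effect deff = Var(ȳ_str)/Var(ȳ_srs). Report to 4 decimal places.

0.6664

Var(ȳ_str) = Σ Wₕ²(1−fₕ)sₕ²/nₕ with Wₕ = Nₕ/24884:
  Rural: (11516/24884)²·(1−2004/11516)·28.8/2004 = 0.0025423064
  Suburban: (13368/24884)²·(1−2883/13368)·29.24/2883 = 0.0022957638
  → Var(ȳ_str) = 0.0048380702.
Var(ȳ_srs) = (1 − 4887/24884)·44.15/4887 = 0.0072599399.
deff = 0.0048380702 / 0.0072599399 = 0.6664.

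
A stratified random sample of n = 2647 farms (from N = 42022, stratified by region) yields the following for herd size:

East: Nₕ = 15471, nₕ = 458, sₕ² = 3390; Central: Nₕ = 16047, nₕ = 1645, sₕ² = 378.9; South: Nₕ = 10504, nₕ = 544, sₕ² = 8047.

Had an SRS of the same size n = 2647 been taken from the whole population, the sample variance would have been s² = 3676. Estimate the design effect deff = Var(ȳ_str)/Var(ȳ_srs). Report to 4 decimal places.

Var(ȳ_str) = Σ Wₕ²(1−fₕ)sₕ²/nₕ with Wₕ = Nₕ/42022:
  East: (15471/42022)²·(1−458/15471)·3390/458 = 0.97356881
  Central: (16047/42022)²·(1−1645/16047)·378.9/1645 = 0.030145461
  South: (10504/42022)²·(1−544/10504)·8047/544 = 0.87638658
  → Var(ȳ_str) = 1.8801009.
Var(ȳ_srs) = (1 − 2647/42022)·3676/2647 = 1.301264.
deff = 1.8801009 / 1.301264 = 1.4448.

1.4448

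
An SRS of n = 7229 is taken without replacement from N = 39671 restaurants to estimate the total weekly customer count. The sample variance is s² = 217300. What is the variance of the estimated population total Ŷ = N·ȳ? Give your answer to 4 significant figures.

3.869 × 10^10

Var(Ŷ) = N²·Var(ȳ) = N²·(1 − n/N)·s²/n.
f = 7229/39671 = 0.18222379; Var(ȳ) = 0.81777621·217300/7229 = 24.58193.
Var(Ŷ) = 39671² · 24.58193 = 3.8686752 × 10^10.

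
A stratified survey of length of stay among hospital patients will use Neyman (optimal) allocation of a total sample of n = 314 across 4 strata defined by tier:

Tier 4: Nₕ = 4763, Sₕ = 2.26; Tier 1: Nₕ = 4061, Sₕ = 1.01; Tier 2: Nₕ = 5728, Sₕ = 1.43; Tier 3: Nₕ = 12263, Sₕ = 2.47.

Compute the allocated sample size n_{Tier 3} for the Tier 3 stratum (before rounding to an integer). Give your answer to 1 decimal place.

178.3

Neyman allocation: nₕ = n·NₕSₕ / Σⱼ NⱼSⱼ.
Σ NⱼSⱼ = 4763·2.26 + 4061·1.01 + 5728·1.43 + 12263·2.47 = 53346.64.
n_{Tier 3} = 314·12263·2.47 / 53346.64 = 178.3.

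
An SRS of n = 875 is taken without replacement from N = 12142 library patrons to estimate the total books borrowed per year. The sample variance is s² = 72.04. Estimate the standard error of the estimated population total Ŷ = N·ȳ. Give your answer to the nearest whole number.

3356

Var(Ŷ) = N²·Var(ȳ) = N²·(1 − n/N)·s²/n.
f = 875/12142 = 0.07206391; Var(ȳ) = 0.92793609·72.04/875 = 0.076398304.
Var(Ŷ) = 12142² · 0.076398304 = 1.1263262 × 10^7.
SE(Ŷ) = √(1.1263262 × 10^7) = 3356.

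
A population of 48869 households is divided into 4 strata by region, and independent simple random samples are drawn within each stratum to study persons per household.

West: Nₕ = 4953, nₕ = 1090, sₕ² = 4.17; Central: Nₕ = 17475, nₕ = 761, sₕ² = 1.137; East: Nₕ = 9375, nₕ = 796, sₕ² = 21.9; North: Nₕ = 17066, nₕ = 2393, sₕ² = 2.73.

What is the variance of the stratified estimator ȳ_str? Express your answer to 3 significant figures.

Var(ȳ_str) = Σₕ Wₕ²(1 − fₕ)sₕ²/nₕ with Wₕ = Nₕ/N, N = 48869.
West: Wₕ = 0.10135260; term = 0.10135260²·(1 − 0.22006865)·4.17/1090 = 3.0650368 × 10^-5.
Central: Wₕ = 0.35758866; term = 0.35758866²·(1 − 0.04354793)·1.137/761 = 1.8272858 × 10^-4.
East: Wₕ = 0.19183941; term = 0.19183941²·(1 − 0.08490667)·21.9/796 = 9.2655688 × 10^-4.
North: Wₕ = 0.34921934; term = 0.34921934²·(1 − 0.14022032)·2.73/2393 = 1.1961997 × 10^-4.
Sum = 0.0012595558.

0.00126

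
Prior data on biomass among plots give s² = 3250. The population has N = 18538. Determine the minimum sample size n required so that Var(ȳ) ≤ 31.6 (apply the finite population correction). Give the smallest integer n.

Without fpc, n₀ = s²/D = 3250/31.6 = 102.8481.
With fpc, (1 − n/N)·s²/n ≤ D requires n ≥ n₀/(1 + n₀/N) = 102.8481/(1 + 102.8481/18538) = 102.2807.
Rounding up, n = 103.

103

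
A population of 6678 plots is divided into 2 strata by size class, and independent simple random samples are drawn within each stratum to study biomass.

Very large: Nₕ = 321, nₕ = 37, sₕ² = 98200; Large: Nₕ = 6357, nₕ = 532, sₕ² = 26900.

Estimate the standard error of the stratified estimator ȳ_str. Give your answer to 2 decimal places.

6.89

Var(ȳ_str) = Σₕ Wₕ²(1 − fₕ)sₕ²/nₕ with Wₕ = Nₕ/N, N = 6678.
Very large: Wₕ = 0.04806828; term = 0.04806828²·(1 − 0.11526480)·98200/37 = 5.4255067.
Large: Wₕ = 0.95193172; term = 0.95193172²·(1 − 0.08368727)·26900/532 = 41.985174.
Sum = 47.410681.
SE = √(47.410681) = 6.89.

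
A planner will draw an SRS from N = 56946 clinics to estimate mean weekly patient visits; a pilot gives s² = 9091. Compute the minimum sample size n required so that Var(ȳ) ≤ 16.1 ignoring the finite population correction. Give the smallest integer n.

Without fpc, n₀ = s²/D = 9091/16.1 = 564.6584.
Rounding up, n = 565.

565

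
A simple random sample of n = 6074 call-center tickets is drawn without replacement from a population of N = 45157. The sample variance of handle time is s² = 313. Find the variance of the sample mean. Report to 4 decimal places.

0.0446

Under SRS without replacement, Var(ȳ) = (1 − f)·s²/n with f = n/N = 6074/45157 = 0.13450849.
Var(ȳ) = (1 − 0.13450849)·313/6074 = 0.86549151·0.051531116 = 0.044599743.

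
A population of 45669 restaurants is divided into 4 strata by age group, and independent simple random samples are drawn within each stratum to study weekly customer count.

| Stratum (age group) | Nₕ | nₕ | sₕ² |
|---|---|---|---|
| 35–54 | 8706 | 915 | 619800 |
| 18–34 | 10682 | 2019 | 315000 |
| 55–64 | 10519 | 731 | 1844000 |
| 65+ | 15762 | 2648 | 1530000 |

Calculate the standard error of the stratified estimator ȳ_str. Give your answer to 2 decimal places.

14.52

Var(ȳ_str) = Σₕ Wₕ²(1 − fₕ)sₕ²/nₕ with Wₕ = Nₕ/N, N = 45669.
35–54: Wₕ = 0.19063260; term = 0.19063260²·(1 − 0.10509993)·619800/915 = 22.029231.
18–34: Wₕ = 0.23390046; term = 0.23390046²·(1 − 0.18900955)·315000/2019 = 6.9223271.
55–64: Wₕ = 0.23033130; term = 0.23033130²·(1 − 0.06949330)·1844000/731 = 124.52856.
65+: Wₕ = 0.34513565; term = 0.34513565²·(1 − 0.16799898)·1530000/2648 = 57.263376.
Sum = 210.74349.
SE = √(210.74349) = 14.52.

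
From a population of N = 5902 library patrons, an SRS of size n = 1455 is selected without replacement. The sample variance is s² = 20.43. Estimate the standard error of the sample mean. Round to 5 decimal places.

Under SRS without replacement, Var(ȳ) = (1 − f)·s²/n with f = n/N = 1455/5902 = 0.24652660.
Var(ȳ) = (1 − 0.24652660)·20.43/1455 = 0.75347340·0.014041237 = 0.010579699.
SE(ȳ) = √(0.010579699) = 0.10286.

0.10286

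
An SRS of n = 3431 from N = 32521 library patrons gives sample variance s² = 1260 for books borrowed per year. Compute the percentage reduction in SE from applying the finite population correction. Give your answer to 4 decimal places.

f = n/N = 3431/32521 = 0.10550106.
SE_no-fpc = √(s²/n) = 0.60600319; SE_fpc = √((1−f)s²/n) = 0.57314542.
Ratio = √(1−f) = 0.94577954. Reduction = 100·(1 − 0.94577954) = 5.4220%.

5.4220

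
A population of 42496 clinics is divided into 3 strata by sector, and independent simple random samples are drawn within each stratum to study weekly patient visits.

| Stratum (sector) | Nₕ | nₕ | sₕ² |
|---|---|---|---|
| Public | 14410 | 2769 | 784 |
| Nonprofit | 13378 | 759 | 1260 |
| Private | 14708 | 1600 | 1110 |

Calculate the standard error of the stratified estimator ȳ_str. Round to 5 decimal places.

Var(ȳ_str) = Σₕ Wₕ²(1 − fₕ)sₕ²/nₕ with Wₕ = Nₕ/N, N = 42496.
Public: Wₕ = 0.33909074; term = 0.33909074²·(1 − 0.19215822)·784/2769 = 0.026299729.
Nonprofit: Wₕ = 0.31480610; term = 0.31480610²·(1 − 0.05673494)·1260/759 = 0.15518466.
Private: Wₕ = 0.34610316; term = 0.34610316²·(1 − 0.10878434)·1110/1600 = 0.074062257.
Sum = 0.25554665.
SE = √(0.25554665) = 0.50552.

0.50552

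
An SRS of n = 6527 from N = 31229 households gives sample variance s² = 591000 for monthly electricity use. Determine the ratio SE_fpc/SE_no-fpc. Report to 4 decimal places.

0.8894

f = n/N = 6527/31229 = 0.20900445.
SE_no-fpc = √(s²/n) = 9.5156166; SE_fpc = √((1−f)s²/n) = 8.4629925.
Ratio = √(1−f) = 0.88937931.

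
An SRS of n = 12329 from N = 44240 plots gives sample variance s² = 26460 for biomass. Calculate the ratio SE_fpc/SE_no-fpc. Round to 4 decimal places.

f = n/N = 12329/44240 = 0.27868445.
SE_no-fpc = √(s²/n) = 1.4649776; SE_fpc = √((1−f)s²/n) = 1.2442099.
Ratio = √(1−f) = 0.84930298.

0.8493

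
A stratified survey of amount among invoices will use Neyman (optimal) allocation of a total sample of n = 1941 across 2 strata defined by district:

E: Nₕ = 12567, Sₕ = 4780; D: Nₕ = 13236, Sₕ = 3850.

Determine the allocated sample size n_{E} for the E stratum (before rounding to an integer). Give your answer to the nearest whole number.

Neyman allocation: nₕ = n·NₕSₕ / Σⱼ NⱼSⱼ.
Σ NⱼSⱼ = 12567·4780 + 13236·3850 = 1.1102886 × 10^8.
n_{E} = 1941·12567·4780 / (1.1102886 × 10^8) = 1050.

1050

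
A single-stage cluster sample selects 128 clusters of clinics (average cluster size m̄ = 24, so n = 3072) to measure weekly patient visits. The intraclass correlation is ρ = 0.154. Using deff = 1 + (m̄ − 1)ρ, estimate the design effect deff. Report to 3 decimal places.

4.542

deff = 1 + (24 − 1)·0.154 = 1 + 3.542 = 4.542.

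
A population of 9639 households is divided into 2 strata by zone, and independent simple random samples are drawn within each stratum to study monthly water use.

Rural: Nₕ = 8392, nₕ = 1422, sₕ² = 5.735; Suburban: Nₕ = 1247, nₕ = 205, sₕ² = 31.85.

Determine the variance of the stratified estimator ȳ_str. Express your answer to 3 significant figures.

0.00471

Var(ȳ_str) = Σₕ Wₕ²(1 − fₕ)sₕ²/nₕ with Wₕ = Nₕ/N, N = 9639.
Rural: Wₕ = 0.87062973; term = 0.87062973²·(1 − 0.16944709)·5.735/1422 = 0.0025390317.
Suburban: Wₕ = 0.12937027; term = 0.12937027²·(1 − 0.16439455)·31.85/205 = 0.0021728302.
Sum = 0.0047118619.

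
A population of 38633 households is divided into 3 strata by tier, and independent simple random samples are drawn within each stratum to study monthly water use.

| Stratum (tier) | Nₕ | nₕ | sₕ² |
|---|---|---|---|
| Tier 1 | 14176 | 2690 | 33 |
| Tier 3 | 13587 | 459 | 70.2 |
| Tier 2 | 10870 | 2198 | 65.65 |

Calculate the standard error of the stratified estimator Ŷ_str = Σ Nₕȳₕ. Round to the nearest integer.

5665

Var(Ŷ_str) = Σₕ Nₕ²(1 − fₕ)sₕ²/nₕ.
Tier 1: 14176²·(1 − 2690/14176)·33/2690 = 1.997488 × 10^6.
Tier 3: 13587²·(1 − 459/13587)·70.2/459 = 2.7280138 × 10^7.
Tier 2: 10870²·(1 − 2198/10870)·65.65/2198 = 2.8155021 × 10^6.
Sum = 3.2093128 × 10^7.
SE = √(3.2093128 × 10^7) = 5665.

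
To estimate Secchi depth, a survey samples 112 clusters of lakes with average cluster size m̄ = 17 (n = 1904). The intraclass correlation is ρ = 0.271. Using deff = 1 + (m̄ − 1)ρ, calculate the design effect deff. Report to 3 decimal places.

5.336

deff = 1 + (17 − 1)·0.271 = 1 + 4.336 = 5.336.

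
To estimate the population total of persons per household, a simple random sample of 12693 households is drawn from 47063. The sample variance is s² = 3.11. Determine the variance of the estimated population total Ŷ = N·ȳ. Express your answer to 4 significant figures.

396300

Var(Ŷ) = N²·Var(ȳ) = N²·(1 − n/N)·s²/n.
f = 12693/47063 = 0.26970231; Var(ȳ) = 0.73029769·3.11/12693 = 1.789353 × 10^-4.
Var(Ŷ) = 47063² · (1.789353 × 10^-4) = 396328.44.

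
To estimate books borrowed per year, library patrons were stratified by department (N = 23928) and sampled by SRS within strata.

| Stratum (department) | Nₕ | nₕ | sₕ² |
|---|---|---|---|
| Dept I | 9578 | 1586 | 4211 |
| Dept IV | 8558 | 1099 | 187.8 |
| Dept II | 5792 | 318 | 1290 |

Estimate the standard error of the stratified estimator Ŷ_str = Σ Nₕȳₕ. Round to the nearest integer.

Var(Ŷ_str) = Σₕ Nₕ²(1 − fₕ)sₕ²/nₕ.
Dept I: 9578²·(1 − 1586/9578)·4211/1586 = 2.0324149 × 10^8.
Dept IV: 8558²·(1 − 1099/8558)·187.8/1099 = 1.0908142 × 10^7.
Dept II: 5792²·(1 − 318/5792)·1290/318 = 1.2861628 × 10^8.
Sum = 3.4276591 × 10^8.
SE = √(3.4276591 × 10^8) = 18514.

18514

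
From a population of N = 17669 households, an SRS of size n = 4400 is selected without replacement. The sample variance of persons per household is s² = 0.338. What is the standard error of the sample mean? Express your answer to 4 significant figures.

Under SRS without replacement, Var(ȳ) = (1 − f)·s²/n with f = n/N = 4400/17669 = 0.24902371.
Var(ȳ) = (1 − 0.24902371)·0.338/4400 = 0.75097629·7.6818182 × 10^-5 = 5.7688633 × 10^-5.
SE(ȳ) = √(5.7688633 × 10^-5) = 0.007595.

0.007595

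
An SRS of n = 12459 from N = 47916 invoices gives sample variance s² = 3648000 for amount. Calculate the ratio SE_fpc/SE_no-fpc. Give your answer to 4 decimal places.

f = n/N = 12459/47916 = 0.26001753.
SE_no-fpc = √(s²/n) = 17.111411; SE_fpc = √((1−f)s²/n) = 14.719618.
Ratio = √(1−f) = 0.86022234.

0.8602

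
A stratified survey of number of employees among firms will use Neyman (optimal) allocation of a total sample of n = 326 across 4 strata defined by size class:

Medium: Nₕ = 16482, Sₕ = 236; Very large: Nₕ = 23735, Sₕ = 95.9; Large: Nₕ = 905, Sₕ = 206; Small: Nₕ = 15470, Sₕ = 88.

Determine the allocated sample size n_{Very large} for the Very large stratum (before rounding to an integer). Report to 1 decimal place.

96.2

Neyman allocation: nₕ = n·NₕSₕ / Σⱼ NⱼSⱼ.
Σ NⱼSⱼ = 16482·236 + 23735·95.9 + 905·206 + 15470·88 = 7.7137285 × 10^6.
n_{Very large} = 326·23735·95.9 / (7.7137285 × 10^6) = 96.2.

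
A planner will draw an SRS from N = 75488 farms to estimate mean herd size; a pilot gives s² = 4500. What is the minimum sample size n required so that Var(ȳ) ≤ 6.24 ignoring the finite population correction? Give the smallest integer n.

Without fpc, n₀ = s²/D = 4500/6.24 = 721.1538.
Rounding up, n = 722.

722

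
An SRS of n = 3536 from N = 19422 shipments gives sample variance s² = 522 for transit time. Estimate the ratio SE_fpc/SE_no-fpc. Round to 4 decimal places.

f = n/N = 3536/19422 = 0.18206158.
SE_no-fpc = √(s²/n) = 0.38421925; SE_fpc = √((1−f)s²/n) = 0.34748769.
Ratio = √(1−f) = 0.90439948.

0.9044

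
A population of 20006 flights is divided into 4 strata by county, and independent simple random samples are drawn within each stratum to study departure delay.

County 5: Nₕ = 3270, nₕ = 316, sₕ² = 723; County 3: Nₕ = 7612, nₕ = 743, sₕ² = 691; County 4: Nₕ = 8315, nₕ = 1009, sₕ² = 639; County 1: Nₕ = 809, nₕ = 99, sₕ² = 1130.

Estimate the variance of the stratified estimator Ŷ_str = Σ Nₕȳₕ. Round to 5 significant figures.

1.1576 × 10^8

Var(Ŷ_str) = Σₕ Nₕ²(1 − fₕ)sₕ²/nₕ.
County 5: 3270²·(1 − 316/3270)·723/316 = 2.2100874 × 10^7.
County 3: 7612²·(1 − 743/7612)·691/743 = 4.8627454 × 10^7.
County 4: 8315²·(1 − 1009/8315)·639/1009 = 3.8472607 × 10^7.
County 1: 809²·(1 − 99/809)·1130/99 = 6.5561687 × 10^6.
Sum = 1.157571 × 10^8.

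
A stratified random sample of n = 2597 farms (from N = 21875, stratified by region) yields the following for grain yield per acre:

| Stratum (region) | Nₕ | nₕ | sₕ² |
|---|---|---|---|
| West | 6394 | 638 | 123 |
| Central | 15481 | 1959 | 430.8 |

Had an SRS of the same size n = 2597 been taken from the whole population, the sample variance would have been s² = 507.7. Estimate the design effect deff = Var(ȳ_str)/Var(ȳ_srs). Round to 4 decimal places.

0.6445

Var(ȳ_str) = Σ Wₕ²(1−fₕ)sₕ²/nₕ with Wₕ = Nₕ/21875:
  West: (6394/21875)²·(1−638/6394)·123/638 = 0.014827971
  Central: (15481/21875)²·(1−1959/15481)·430.8/1959 = 0.096202216
  → Var(ȳ_str) = 0.11103019.
Var(ȳ_srs) = (1 − 2597/21875)·507.7/2597 = 0.17228566.
deff = 0.11103019 / 0.17228566 = 0.6445.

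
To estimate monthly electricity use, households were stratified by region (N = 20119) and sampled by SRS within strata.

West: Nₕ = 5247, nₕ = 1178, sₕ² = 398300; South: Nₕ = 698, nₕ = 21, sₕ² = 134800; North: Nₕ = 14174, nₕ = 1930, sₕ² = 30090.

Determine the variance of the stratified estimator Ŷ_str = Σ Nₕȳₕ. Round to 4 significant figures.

1.296 × 10^10

Var(Ŷ_str) = Σₕ Nₕ²(1 − fₕ)sₕ²/nₕ.
West: 5247²·(1 − 1178/5247)·398300/1178 = 7.2187794 × 10^9.
South: 698²·(1 − 21/698)·134800/21 = 3.0332953 × 10^9.
North: 14174²·(1 − 1930/14174)·30090/1930 = 2.7057061 × 10^9.
Sum = 1.2957781 × 10^10.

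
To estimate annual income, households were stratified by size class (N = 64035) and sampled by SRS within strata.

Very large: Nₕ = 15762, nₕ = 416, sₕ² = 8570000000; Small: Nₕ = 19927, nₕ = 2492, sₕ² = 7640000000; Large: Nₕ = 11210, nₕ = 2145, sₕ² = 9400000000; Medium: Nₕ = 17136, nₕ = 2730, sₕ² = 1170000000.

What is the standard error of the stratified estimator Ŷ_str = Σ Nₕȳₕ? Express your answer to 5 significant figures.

8.1236 × 10^7

Var(Ŷ_str) = Σₕ Nₕ²(1 − fₕ)sₕ²/nₕ.
Very large: 15762²·(1 − 416/15762)·8570000000/416 = 4.9830358 × 10^15.
Small: 19927²·(1 − 2492/19927)·7640000000/2492 = 1.0651461 × 10^15.
Large: 11210²·(1 − 2145/11210)·9400000000/2145 = 4.4532182 × 10^14.
Medium: 17136²·(1 − 2730/17136)·1170000000/2730 = 1.0579766 × 10^14.
Sum = 6.5993014 × 10^15.
SE = √(6.5993014 × 10^15) = 8.1236 × 10^7.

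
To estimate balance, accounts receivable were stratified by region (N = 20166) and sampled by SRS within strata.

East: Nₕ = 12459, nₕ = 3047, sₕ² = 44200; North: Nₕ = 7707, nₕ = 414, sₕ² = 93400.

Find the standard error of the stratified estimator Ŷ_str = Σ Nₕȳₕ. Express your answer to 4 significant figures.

119900

Var(Ŷ_str) = Σₕ Nₕ²(1 − fₕ)sₕ²/nₕ.
East: 12459²·(1 − 3047/12459)·44200/3047 = 1.7010415 × 10^9.
North: 7707²·(1 − 414/7707)·93400/414 = 1.268055 × 10^10.
Sum = 1.4381592 × 10^10.
SE = √(1.4381592 × 10^10) = 119900.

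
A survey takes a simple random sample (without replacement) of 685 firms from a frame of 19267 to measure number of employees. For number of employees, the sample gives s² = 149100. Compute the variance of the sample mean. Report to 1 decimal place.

Under SRS without replacement, Var(ȳ) = (1 − f)·s²/n with f = n/N = 685/19267 = 0.03555302.
Var(ȳ) = (1 − 0.03555302)·149100/685 = 0.96444698·217.66423 = 209.92561.

209.9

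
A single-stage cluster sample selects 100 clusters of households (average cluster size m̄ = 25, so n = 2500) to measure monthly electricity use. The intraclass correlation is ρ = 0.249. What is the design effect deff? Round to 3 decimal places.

deff = 1 + (25 − 1)·0.249 = 1 + 5.976 = 6.976.

6.976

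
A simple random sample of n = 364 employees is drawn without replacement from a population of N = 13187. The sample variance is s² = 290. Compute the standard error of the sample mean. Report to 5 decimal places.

0.88018

Under SRS without replacement, Var(ȳ) = (1 − f)·s²/n with f = n/N = 364/13187 = 0.02760294.
Var(ȳ) = (1 − 0.02760294)·290/364 = 0.97239706·0.7967033 = 0.77471194.
SE(ȳ) = √(0.77471194) = 0.88018.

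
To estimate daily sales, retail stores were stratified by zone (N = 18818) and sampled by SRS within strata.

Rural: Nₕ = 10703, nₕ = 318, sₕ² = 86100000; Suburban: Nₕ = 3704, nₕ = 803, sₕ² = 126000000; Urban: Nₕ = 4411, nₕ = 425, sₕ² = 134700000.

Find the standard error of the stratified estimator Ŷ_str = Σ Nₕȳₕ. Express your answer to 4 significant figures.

Var(Ŷ_str) = Σₕ Nₕ²(1 − fₕ)sₕ²/nₕ.
Rural: 10703²·(1 − 318/10703)·86100000/318 = 3.0094564 × 10^13.
Suburban: 3704²·(1 − 803/3704)·126000000/803 = 1.6860626 × 10^12.
Urban: 4411²·(1 − 425/4411)·134700000/425 = 5.5725377 × 10^12.
Sum = 3.7353164 × 10^13.
SE = √(3.7353164 × 10^13) = 6.112 × 10^6.

6.112 × 10^6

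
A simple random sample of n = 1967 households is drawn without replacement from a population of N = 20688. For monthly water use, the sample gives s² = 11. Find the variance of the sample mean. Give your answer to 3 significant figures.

Under SRS without replacement, Var(ȳ) = (1 − f)·s²/n with f = n/N = 1967/20688 = 0.09507927.
Var(ȳ) = (1 − 0.09507927)·11/1967 = 0.90492073·0.0055922725 = 0.0050605633.

0.00506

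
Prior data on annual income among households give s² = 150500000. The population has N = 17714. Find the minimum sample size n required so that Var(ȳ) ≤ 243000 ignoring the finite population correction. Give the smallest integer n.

Without fpc, n₀ = s²/D = 150500000/243000 = 619.3416.
Rounding up, n = 620.

620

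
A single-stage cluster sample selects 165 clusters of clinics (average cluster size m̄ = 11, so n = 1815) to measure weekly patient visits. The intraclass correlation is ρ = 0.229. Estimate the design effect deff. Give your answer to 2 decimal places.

deff = 1 + (11 − 1)·0.229 = 1 + 2.29 = 3.29.

3.29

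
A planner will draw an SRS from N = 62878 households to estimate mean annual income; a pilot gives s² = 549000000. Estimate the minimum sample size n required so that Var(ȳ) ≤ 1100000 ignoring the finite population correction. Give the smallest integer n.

500

Without fpc, n₀ = s²/D = 549000000/1100000 = 499.0909.
Rounding up, n = 500.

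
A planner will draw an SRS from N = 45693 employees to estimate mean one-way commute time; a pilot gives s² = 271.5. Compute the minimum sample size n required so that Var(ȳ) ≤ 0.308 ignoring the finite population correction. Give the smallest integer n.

882

Without fpc, n₀ = s²/D = 271.5/0.308 = 881.4935.
Rounding up, n = 882.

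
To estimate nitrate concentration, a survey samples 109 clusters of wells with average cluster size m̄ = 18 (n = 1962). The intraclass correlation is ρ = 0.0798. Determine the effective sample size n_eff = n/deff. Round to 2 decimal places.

deff = 1 + (18 − 1)·0.0798 = 1 + 1.3566 = 2.3566.
n_eff = 1962 / 2.3566 = 832.56.

832.56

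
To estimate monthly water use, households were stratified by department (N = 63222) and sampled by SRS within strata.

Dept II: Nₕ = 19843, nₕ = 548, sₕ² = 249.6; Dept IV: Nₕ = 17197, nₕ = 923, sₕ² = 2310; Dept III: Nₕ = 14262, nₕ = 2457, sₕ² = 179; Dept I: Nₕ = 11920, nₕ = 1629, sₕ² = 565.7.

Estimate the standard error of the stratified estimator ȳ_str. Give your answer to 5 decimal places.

Var(ȳ_str) = Σₕ Wₕ²(1 − fₕ)sₕ²/nₕ with Wₕ = Nₕ/N, N = 63222.
Dept II: Wₕ = 0.31386226; term = 0.31386226²·(1 − 0.02761679)·249.6/548 = 0.043629444.
Dept IV: Wₕ = 0.27200974; term = 0.27200974²·(1 − 0.05367215)·2310/923 = 0.17523499.
Dept III: Wₕ = 0.22558603; term = 0.22558603²·(1 − 0.17227598)·179/2457 = 0.0030687241.
Dept I: Wₕ = 0.18854196; term = 0.18854196²·(1 − 0.13666107)·565.7/1629 = 0.010657675.
Sum = 0.23259083.
SE = √(0.23259083) = 0.48228.

0.48228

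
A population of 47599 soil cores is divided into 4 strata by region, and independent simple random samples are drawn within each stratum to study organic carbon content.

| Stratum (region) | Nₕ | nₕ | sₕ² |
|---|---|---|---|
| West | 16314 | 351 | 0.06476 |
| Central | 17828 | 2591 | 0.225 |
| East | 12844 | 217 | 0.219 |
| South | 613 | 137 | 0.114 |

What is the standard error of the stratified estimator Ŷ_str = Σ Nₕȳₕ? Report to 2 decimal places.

485.34

Var(Ŷ_str) = Σₕ Nₕ²(1 − fₕ)sₕ²/nₕ.
West: 16314²·(1 − 351/16314)·0.06476/351 = 48047.931.
Central: 17828²·(1 − 2591/17828)·0.225/2591 = 23589.416.
East: 12844²·(1 − 217/12844)·0.219/217 = 163675.95.
South: 613²·(1 − 137/613)·0.114/137 = 242.80169.
Sum = 235556.1.
SE = √(235556.1) = 485.34.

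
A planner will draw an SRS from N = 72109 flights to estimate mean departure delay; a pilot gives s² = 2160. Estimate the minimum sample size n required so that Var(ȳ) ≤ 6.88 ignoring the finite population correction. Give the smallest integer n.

Without fpc, n₀ = s²/D = 2160/6.88 = 313.9535.
Rounding up, n = 314.

314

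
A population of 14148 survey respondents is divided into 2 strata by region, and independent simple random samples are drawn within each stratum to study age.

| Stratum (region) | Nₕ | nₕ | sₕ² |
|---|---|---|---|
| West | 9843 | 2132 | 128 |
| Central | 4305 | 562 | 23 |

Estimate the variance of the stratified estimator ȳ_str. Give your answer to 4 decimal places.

Var(ȳ_str) = Σₕ Wₕ²(1 − fₕ)sₕ²/nₕ with Wₕ = Nₕ/N, N = 14148.
West: Wₕ = 0.69571671; term = 0.69571671²·(1 − 0.21660063)·128/2132 = 0.022765168.
Central: Wₕ = 0.30428329; term = 0.30428329²·(1 − 0.13054588)·23/562 = 0.0032945371.
Sum = 0.026059705.

0.0261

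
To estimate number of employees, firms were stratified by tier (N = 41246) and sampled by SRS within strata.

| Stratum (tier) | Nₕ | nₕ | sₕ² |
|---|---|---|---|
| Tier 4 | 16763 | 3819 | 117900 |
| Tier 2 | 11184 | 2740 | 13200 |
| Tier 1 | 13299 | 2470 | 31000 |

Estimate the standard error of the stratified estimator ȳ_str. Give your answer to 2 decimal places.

2.30

Var(ȳ_str) = Σₕ Wₕ²(1 − fₕ)sₕ²/nₕ with Wₕ = Nₕ/N, N = 41246.
Tier 4: Wₕ = 0.40641517; term = 0.40641517²·(1 − 0.22782318)·117900/3819 = 3.9375014.
Tier 2: Wₕ = 0.27115357; term = 0.27115357²·(1 − 0.24499285)·13200/2740 = 0.26742689.
Tier 1: Wₕ = 0.32243127; term = 0.32243127²·(1 − 0.18572825)·31000/2470 = 1.0624498.
Sum = 5.2673781.
SE = √(5.2673781) = 2.30.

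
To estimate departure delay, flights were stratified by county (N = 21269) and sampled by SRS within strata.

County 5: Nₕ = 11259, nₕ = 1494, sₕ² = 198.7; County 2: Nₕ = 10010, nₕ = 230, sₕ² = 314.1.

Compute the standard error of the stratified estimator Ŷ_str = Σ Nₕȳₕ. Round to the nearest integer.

12179

Var(Ŷ_str) = Σₕ Nₕ²(1 − fₕ)sₕ²/nₕ.
County 5: 11259²·(1 − 1494/11259)·198.7/1494 = 1.4622423 × 10^7.
County 2: 10010²·(1 − 230/10010)·314.1/230 = 1.3369434 × 10^8.
Sum = 1.4831676 × 10^8.
SE = √(1.4831676 × 10^8) = 12179.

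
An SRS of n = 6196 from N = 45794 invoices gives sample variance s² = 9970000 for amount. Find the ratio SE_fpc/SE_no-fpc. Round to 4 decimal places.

f = n/N = 6196/45794 = 0.13530157.
SE_no-fpc = √(s²/n) = 40.113622; SE_fpc = √((1−f)s²/n) = 37.301321.
Ratio = √(1−f) = 0.92989162.

0.9299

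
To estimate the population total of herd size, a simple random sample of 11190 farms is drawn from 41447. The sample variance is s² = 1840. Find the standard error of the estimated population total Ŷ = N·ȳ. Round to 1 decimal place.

14360.0

Var(Ŷ) = N²·Var(ȳ) = N²·(1 − n/N)·s²/n.
f = 11190/41447 = 0.26998335; Var(ȳ) = 0.73001665·1840/11190 = 0.12003848.
Var(Ŷ) = 41447² · 0.12003848 = 2.0620856 × 10^8.
SE(Ŷ) = √(2.0620856 × 10^8) = 14360.0.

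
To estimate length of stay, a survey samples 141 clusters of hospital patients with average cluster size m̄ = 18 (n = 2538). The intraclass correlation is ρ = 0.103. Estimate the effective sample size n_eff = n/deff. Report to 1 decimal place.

922.6

deff = 1 + (18 − 1)·0.103 = 1 + 1.751 = 2.751.
n_eff = 2538 / 2.751 = 922.6.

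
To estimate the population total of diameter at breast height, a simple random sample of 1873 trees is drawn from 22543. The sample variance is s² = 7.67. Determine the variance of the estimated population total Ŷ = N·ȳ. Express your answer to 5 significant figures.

1.9081 × 10^6

Var(Ŷ) = N²·Var(ȳ) = N²·(1 − n/N)·s²/n.
f = 1873/22543 = 0.08308566; Var(ȳ) = 0.91691434·7.67/1873 = 0.003754796.
Var(Ŷ) = 22543² · 0.003754796 = 1.9081379 × 10^6.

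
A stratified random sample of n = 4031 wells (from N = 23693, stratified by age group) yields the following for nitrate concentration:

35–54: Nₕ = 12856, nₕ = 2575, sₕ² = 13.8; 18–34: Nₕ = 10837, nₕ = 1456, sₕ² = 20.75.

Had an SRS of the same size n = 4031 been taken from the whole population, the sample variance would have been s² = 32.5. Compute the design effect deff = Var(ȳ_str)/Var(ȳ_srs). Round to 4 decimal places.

0.5743

Var(ȳ_str) = Σ Wₕ²(1−fₕ)sₕ²/nₕ with Wₕ = Nₕ/23693:
  35–54: (12856/23693)²·(1−2575/12856)·13.8/2575 = 0.0012618362
  18–34: (10837/23693)²·(1−1456/10837)·20.75/1456 = 0.0025809217
  → Var(ȳ_str) = 0.0038427579.
Var(ȳ_srs) = (1 − 4031/23693)·32.5/4031 = 0.0066908023.
deff = 0.0038427579 / 0.0066908023 = 0.5743.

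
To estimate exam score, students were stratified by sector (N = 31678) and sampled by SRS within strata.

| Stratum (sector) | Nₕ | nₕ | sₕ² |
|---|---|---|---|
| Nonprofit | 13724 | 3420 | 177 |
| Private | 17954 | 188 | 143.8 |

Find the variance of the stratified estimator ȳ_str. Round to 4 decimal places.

Var(ȳ_str) = Σₕ Wₕ²(1 − fₕ)sₕ²/nₕ with Wₕ = Nₕ/N, N = 31678.
Nonprofit: Wₕ = 0.43323442; term = 0.43323442²·(1 − 0.24919848)·177/3420 = 0.0072932015.
Private: Wₕ = 0.56676558; term = 0.56676558²·(1 − 0.01047120)·143.8/188 = 0.2431288.
Sum = 0.250422.

0.2504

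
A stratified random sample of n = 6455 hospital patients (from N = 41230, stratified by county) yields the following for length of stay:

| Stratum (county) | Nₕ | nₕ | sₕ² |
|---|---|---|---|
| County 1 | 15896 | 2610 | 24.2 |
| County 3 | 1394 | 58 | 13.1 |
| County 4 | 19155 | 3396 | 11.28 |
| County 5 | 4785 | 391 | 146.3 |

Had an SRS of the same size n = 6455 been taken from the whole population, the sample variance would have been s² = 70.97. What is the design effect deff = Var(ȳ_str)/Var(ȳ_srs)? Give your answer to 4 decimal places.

0.7136

Var(ȳ_str) = Σ Wₕ²(1−fₕ)sₕ²/nₕ with Wₕ = Nₕ/41230:
  County 1: (15896/41230)²·(1−2610/15896)·24.2/2610 = 0.0011519411
  County 3: (1394/41230)²·(1−58/1394)·13.1/58 = 2.4744909 × 10^-4
  County 4: (19155/41230)²·(1−3396/19155)·11.28/3396 = 5.8982824 × 10^-4
  County 5: (4785/41230)²·(1−391/4785)·146.3/391 = 0.0046278886
  → Var(ȳ_str) = 0.006617107.
Var(ȳ_srs) = (1 − 6455/41230)·70.97/6455 = 0.0092732584.
deff = 0.006617107 / 0.0092732584 = 0.7136.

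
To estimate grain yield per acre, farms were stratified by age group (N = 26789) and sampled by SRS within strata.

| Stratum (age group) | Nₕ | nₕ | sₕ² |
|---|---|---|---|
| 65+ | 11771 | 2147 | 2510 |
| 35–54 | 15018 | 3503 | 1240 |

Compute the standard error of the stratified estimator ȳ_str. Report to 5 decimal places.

Var(ȳ_str) = Σₕ Wₕ²(1 − fₕ)sₕ²/nₕ with Wₕ = Nₕ/N, N = 26789.
65+: Wₕ = 0.43939677; term = 0.43939677²·(1 − 0.18239742)·2510/2147 = 0.18454303.
35–54: Wₕ = 0.56060323; term = 0.56060323²·(1 − 0.23325343)·1240/3503 = 0.085299127.
Sum = 0.26984216.
SE = √(0.26984216) = 0.51946.

0.51946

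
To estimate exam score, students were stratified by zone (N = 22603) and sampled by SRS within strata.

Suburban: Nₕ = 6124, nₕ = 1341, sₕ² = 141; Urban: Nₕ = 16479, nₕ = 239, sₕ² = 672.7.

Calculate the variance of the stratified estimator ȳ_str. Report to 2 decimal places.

1.48

Var(ȳ_str) = Σₕ Wₕ²(1 − fₕ)sₕ²/nₕ with Wₕ = Nₕ/N, N = 22603.
Suburban: Wₕ = 0.27093749; term = 0.27093749²·(1 − 0.21897453)·141/1341 = 0.0060282843.
Urban: Wₕ = 0.72906251; term = 0.72906251²·(1 − 0.01450331)·672.7/239 = 1.4743759.
Sum = 1.4804042.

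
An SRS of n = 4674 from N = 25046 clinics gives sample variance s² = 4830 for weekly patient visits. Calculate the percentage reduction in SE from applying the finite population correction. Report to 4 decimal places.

9.8122

f = n/N = 4674/25046 = 0.18661663.
SE_no-fpc = √(s²/n) = 1.0165511; SE_fpc = √((1−f)s²/n) = 0.91680475.
Ratio = √(1−f) = 0.90187769. Reduction = 100·(1 − 0.90187769) = 9.8122%.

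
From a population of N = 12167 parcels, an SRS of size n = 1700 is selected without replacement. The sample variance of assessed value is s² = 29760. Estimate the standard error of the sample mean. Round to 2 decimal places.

3.88

Under SRS without replacement, Var(ȳ) = (1 − f)·s²/n with f = n/N = 1700/12167 = 0.13972220.
Var(ȳ) = (1 − 0.13972220)·29760/1700 = 0.86027780·17.505882 = 15.059922.
SE(ȳ) = √(15.059922) = 3.88.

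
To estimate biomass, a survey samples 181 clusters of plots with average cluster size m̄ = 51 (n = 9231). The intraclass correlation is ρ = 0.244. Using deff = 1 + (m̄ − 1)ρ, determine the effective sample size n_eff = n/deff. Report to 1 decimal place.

699.3

deff = 1 + (51 − 1)·0.244 = 1 + 12.2 = 13.2.
n_eff = 9231 / 13.2 = 699.3.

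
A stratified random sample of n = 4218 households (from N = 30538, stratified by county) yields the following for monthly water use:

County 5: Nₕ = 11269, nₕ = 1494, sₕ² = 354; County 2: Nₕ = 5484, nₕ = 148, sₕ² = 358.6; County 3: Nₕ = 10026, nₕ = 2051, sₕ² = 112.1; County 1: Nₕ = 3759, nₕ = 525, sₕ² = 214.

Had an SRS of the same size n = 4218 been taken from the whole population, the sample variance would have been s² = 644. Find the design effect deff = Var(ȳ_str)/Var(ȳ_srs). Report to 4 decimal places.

Var(ȳ_str) = Σ Wₕ²(1−fₕ)sₕ²/nₕ with Wₕ = Nₕ/30538:
  County 5: (11269/30538)²·(1−1494/11269)·354/1494 = 0.027988114
  County 2: (5484/30538)²·(1−148/5484)·358.6/148 = 0.076029241
  County 3: (10026/30538)²·(1−2051/10026)·112.1/2051 = 0.0046861605
  County 1: (3759/30538)²·(1−525/3759)·214/525 = 0.0053135605
  → Var(ȳ_str) = 0.11401708.
Var(ȳ_srs) = (1 − 4218/30538)·644/4218 = 0.13159051.
deff = 0.11401708 / 0.13159051 = 0.8665.

0.8665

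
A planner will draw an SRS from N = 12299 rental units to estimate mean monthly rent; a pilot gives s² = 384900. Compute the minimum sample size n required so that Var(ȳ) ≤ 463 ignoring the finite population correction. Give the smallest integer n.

Without fpc, n₀ = s²/D = 384900/463 = 831.3175.
Rounding up, n = 832.

832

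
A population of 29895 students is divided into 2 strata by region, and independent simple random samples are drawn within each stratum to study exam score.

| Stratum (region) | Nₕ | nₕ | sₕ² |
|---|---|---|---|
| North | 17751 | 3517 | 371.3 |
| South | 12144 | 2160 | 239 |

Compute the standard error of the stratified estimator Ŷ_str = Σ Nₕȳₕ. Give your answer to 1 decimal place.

6331.7

Var(Ŷ_str) = Σₕ Nₕ²(1 − fₕ)sₕ²/nₕ.
North: 17751²·(1 − 3517/17751)·371.3/3517 = 2.6674873 × 10^7.
South: 12144²·(1 − 2160/12144)·239/2160 = 1.3415612 × 10^7.
Sum = 4.0090485 × 10^7.
SE = √(4.0090485 × 10^7) = 6331.7.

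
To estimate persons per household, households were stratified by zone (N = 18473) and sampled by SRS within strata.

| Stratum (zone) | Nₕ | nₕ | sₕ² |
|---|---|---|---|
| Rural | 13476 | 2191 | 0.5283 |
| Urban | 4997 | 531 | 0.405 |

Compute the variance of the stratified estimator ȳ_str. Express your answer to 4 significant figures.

Var(ȳ_str) = Σₕ Wₕ²(1 − fₕ)sₕ²/nₕ with Wₕ = Nₕ/N, N = 18473.
Rural: Wₕ = 0.72949710; term = 0.72949710²·(1 − 0.16258534)·0.5283/2191 = 1.0745483 × 10^-4.
Urban: Wₕ = 0.27050290; term = 0.27050290²·(1 − 0.10626376)·0.405/531 = 4.9878537 × 10^-5.
Sum = 1.5733337 × 10^-4.

1.573 × 10^-4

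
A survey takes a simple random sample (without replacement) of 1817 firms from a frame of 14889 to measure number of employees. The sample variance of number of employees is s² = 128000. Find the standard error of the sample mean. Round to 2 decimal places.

Under SRS without replacement, Var(ȳ) = (1 − f)·s²/n with f = n/N = 1817/14889 = 0.12203640.
Var(ȳ) = (1 − 0.12203640)·128000/1817 = 0.87796360·70.44579 = 61.848839.
SE(ȳ) = √(61.848839) = 7.86.

7.86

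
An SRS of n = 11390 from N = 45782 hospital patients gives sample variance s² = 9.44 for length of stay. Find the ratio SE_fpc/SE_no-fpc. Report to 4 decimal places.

f = n/N = 11390/45782 = 0.24878773.
SE_no-fpc = √(s²/n) = 0.028788838; SE_fpc = √((1−f)s²/n) = 0.024952006.
Ratio = √(1−f) = 0.86672502.

0.8667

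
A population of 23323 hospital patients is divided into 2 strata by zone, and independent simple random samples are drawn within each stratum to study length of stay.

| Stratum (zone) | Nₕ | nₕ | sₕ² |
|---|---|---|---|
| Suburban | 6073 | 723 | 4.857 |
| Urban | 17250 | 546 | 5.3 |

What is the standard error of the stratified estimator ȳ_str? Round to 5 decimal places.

0.07445

Var(ȳ_str) = Σₕ Wₕ²(1 − fₕ)sₕ²/nₕ with Wₕ = Nₕ/N, N = 23323.
Suburban: Wₕ = 0.26038674; term = 0.26038674²·(1 − 0.11905154)·4.857/723 = 4.0125277 × 10^-4.
Urban: Wₕ = 0.73961326; term = 0.73961326²·(1 − 0.03165217)·5.3/546 = 0.0051419042.
Sum = 0.005543157.
SE = √(0.005543157) = 0.07445.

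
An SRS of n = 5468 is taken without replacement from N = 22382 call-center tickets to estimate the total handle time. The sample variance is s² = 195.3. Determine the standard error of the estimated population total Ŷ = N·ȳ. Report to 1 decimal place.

Var(Ŷ) = N²·Var(ȳ) = N²·(1 − n/N)·s²/n.
f = 5468/22382 = 0.24430346; Var(ȳ) = 0.75569654·195.3/5468 = 0.026991137.
Var(Ŷ) = 22382² · 0.026991137 = 1.3521316 × 10^7.
SE(Ŷ) = √(1.3521316 × 10^7) = 3677.1.

3677.1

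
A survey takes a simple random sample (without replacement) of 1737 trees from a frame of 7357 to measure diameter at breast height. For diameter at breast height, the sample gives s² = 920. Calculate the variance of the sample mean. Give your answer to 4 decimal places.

Under SRS without replacement, Var(ȳ) = (1 − f)·s²/n with f = n/N = 1737/7357 = 0.23610167.
Var(ȳ) = (1 − 0.23610167)·920/1737 = 0.76389833·0.52964882 = 0.40459785.

0.4046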